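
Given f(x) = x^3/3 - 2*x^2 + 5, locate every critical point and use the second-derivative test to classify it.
f'(x) = x*(x - 4)

Solve f'(x) = 0:
  Factor: x^2 - 4*x = x*(x - 4) = 0.
  ⇒ x = 0, 4

f''(x) = 2*x - 4
Second-derivative test at each critical point:
  f''(0) = -4 < 0 → local maximum
  f''(4) = 4 > 0 → local minimum

Critical points: x = 0 (local maximum); x = 4 (local minimum)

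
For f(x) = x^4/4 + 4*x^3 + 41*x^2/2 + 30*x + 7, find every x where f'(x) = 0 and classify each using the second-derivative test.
f'(x) = x^3 + 12*x^2 + 41*x + 30

Solve f'(x) = 0:
  Factor: x^3 + 12*x^2 + 41*x + 30 = (x + 1)*(x + 5)*(x + 6) = 0.
  ⇒ x = -6, -5, -1

f''(x) = 3*x^2 + 24*x + 41
Second-derivative test at each critical point:
  f''(-6) = 5 > 0 → local minimum
  f''(-5) = -4 < 0 → local maximum
  f''(-1) = 20 > 0 → local minimum

Critical points: x = -6 (local minimum); x = -5 (local maximum); x = -1 (local minimum)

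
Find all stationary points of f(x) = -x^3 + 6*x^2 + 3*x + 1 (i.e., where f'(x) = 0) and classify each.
f'(x) = -3*x^2 + 12*x + 3

Solve f'(x) = 0:
  Factor: -3*x^2 + 12*x + 3 = -3*(x^2 - 4*x - 1); x^2 - 4*x - 1 = 0 has no rational roots; quadratic formula: x = (4 ± √20)/2.
  ⇒ x = 2 - sqrt(5) ≈ -0.2361, 2 + sqrt(5) ≈ 4.2361

f''(x) = 12 - 6*x
Second-derivative test at each critical point:
  f''(-0.2361) = 13.4164 > 0 → local minimum
  f''(4.2361) = -13.4164 < 0 → local maximum

Critical points: x = 2 - sqrt(5) ≈ -0.2361 (local minimum); x = 2 + sqrt(5) ≈ 4.2361 (local maximum)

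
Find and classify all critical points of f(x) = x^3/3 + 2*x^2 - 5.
f'(x) = x*(x + 4)

Solve f'(x) = 0:
  Factor: x^2 + 4*x = x*(x + 4) = 0.
  ⇒ x = -4, 0

f''(x) = 2*x + 4
Second-derivative test at each critical point:
  f''(-4) = -4 < 0 → local maximum
  f''(0) = 4 > 0 → local minimum

Critical points: x = -4 (local maximum); x = 0 (local minimum)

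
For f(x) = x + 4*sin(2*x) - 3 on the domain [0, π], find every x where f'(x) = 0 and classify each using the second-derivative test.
f'(x) = 8*cos(2*x) + 1

Solve f'(x) = 0 on [0, π]:
  f'(x) = 0 ⇔ cos(2*x) = -1/8, i.e. 2*x = ±arccos(-1/8) + 2nπ; keep the solutions lying in [0, π].
  ⇒ x = acos(-1/8)/2 ≈ 0.8481, pi - acos(-1/8)/2 ≈ 2.2935

f''(x) = -16*sin(2*x)
Second-derivative test at each critical point:
  f''(0.8481) = -15.8745 < 0 → local maximum
  f''(2.2935) = 15.8745 > 0 → local minimum

Critical points: x = acos(-1/8)/2 ≈ 0.8481 (local maximum); x = pi - acos(-1/8)/2 ≈ 2.2935 (local minimum)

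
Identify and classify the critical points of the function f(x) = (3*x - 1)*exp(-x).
f'(x) = (4 - 3*x)*exp(-x)

Solve f'(x) = 0:
  f'(x) = (4 - 3*x)·exp(-x) and exp(-x) > 0 for every x, so f'(x) = 0 ⇔ 4 - 3*x = 0.
  4 - 3*x = 0.
  ⇒ x = 4/3

f''(x) = (3*x - 7)*exp(-x)
Second-derivative test at each critical point:
  f''(4/3) = -0.7908 < 0 → local maximum

Critical points: x = 4/3 (local maximum)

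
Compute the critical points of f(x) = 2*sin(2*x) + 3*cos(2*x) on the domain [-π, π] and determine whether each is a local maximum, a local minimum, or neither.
f'(x) = -6*sin(2*x) + 4*cos(2*x)

Solve f'(x) = 0 on [-π, π]:
  f'(x) = 0 ⇔ 2*cos(2*x) = 3*sin(2*x) ⇔ tan(2*x) = 2/3, i.e. 2*x = arctan(2/3) + nπ; keep the solutions lying in [-π, π].
  ⇒ x = -pi + atan(2/3)/2 ≈ -2.8476, -pi/2 + atan(2/3)/2 ≈ -1.2768, atan(2/3)/2 ≈ 0.2940, atan(2/3)/2 + pi/2 ≈ 1.8648

f''(x) = -8*sin(2*x) - 12*cos(2*x)
Second-derivative test at each critical point:
  f''(-2.8476) = -14.4222 < 0 → local maximum
  f''(-1.2768) = 14.4222 > 0 → local minimum
  f''(0.2940) = -14.4222 < 0 → local maximum
  f''(1.8648) = 14.4222 > 0 → local minimum

Critical points: x = -pi + atan(2/3)/2 ≈ -2.8476 (local maximum); x = -pi/2 + atan(2/3)/2 ≈ -1.2768 (local minimum); x = atan(2/3)/2 ≈ 0.2940 (local maximum); x = atan(2/3)/2 + pi/2 ≈ 1.8648 (local minimum)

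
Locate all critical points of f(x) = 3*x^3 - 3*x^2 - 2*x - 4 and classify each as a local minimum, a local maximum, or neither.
f'(x) = 9*x^2 - 6*x - 2

Solve f'(x) = 0:
  9*x^2 - 6*x - 2 = 0 has no rational roots; quadratic formula: x = (6 ± √108)/18.
  ⇒ x = 1/3 - sqrt(3)/3 ≈ -0.2440, 1/3 + sqrt(3)/3 ≈ 0.9107

f''(x) = 18*x - 6
Second-derivative test at each critical point:
  f''(-0.2440) = -10.3923 < 0 → local maximum
  f''(0.9107) = 10.3923 > 0 → local minimum

Critical points: x = 1/3 - sqrt(3)/3 ≈ -0.2440 (local maximum); x = 1/3 + sqrt(3)/3 ≈ 0.9107 (local minimum)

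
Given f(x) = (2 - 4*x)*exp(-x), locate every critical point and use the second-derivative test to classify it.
f'(x) = 2*(2*x - 3)*exp(-x)

Solve f'(x) = 0:
  f'(x) = (4*x - 6)·exp(-x) and exp(-x) > 0 for every x, so f'(x) = 0 ⇔ 4*x - 6 = 0.
  Factor: 4*x - 6 = 2*(2*x - 3) = 0.
  ⇒ x = 3/2

f''(x) = 2*(5 - 2*x)*exp(-x)
Second-derivative test at each critical point:
  f''(3/2) = 0.8925 > 0 → local minimum

Critical points: x = 3/2 (local minimum)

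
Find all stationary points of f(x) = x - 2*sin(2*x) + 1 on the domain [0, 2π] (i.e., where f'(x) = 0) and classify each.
f'(x) = 1 - 4*cos(2*x)

Solve f'(x) = 0 on [0, 2π]:
  f'(x) = 0 ⇔ cos(2*x) = 1/4, i.e. 2*x = ±arccos(1/4) + 2nπ; keep the solutions lying in [0, 2π].
  ⇒ x = acos(1/4)/2 ≈ 0.6591, pi - acos(1/4)/2 ≈ 2.4825, acos(1/4)/2 + pi ≈ 3.8007, -acos(1/4)/2 + 2*pi ≈ 5.6241

f''(x) = 8*sin(2*x)
Second-derivative test at each critical point:
  f''(0.6591) = 7.7460 > 0 → local minimum
  f''(2.4825) = -7.7460 < 0 → local maximum
  f''(3.8007) = 7.7460 > 0 → local minimum
  f''(5.6241) = -7.7460 < 0 → local maximum

Critical points: x = acos(1/4)/2 ≈ 0.6591 (local minimum); x = pi - acos(1/4)/2 ≈ 2.4825 (local maximum); x = acos(1/4)/2 + pi ≈ 3.8007 (local minimum); x = -acos(1/4)/2 + 2*pi ≈ 5.6241 (local maximum)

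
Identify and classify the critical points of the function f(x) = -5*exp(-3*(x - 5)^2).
f'(x) = 30*(x - 5)*exp(-3*(x - 5)^2)

Solve f'(x) = 0:
  f'(x) = (30*x - 150)·exp(-3*(x - 5)^2) and exp(-3*(x - 5)^2) > 0 for every x, so f'(x) = 0 ⇔ 30*x - 150 = 0.
  Factor: 30*x - 150 = 30*(x - 5) = 0.
  ⇒ x = 5

f''(x) = 30*(1 - 6*(x - 5)^2)*exp(-3*(x - 5)^2)
Second-derivative test at each critical point:
  f''(5) = 30 > 0 → local minimum

Critical points: x = 5 (local minimum)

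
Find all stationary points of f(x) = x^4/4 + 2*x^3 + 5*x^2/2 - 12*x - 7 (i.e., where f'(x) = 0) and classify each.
f'(x) = x^3 + 6*x^2 + 5*x - 12

Solve f'(x) = 0:
  Factor: x^3 + 6*x^2 + 5*x - 12 = (x - 1)*(x + 3)*(x + 4) = 0.
  ⇒ x = -4, -3, 1

f''(x) = 3*x^2 + 12*x + 5
Second-derivative test at each critical point:
  f''(-4) = 5 > 0 → local minimum
  f''(-3) = -4 < 0 → local maximum
  f''(1) = 20 > 0 → local minimum

Critical points: x = -4 (local minimum); x = -3 (local maximum); x = 1 (local minimum)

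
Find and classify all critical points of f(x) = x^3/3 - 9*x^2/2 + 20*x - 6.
f'(x) = x^2 - 9*x + 20

Solve f'(x) = 0:
  Factor: x^2 - 9*x + 20 = (x - 5)*(x - 4) = 0.
  ⇒ x = 4, 5

f''(x) = 2*x - 9
Second-derivative test at each critical point:
  f''(4) = -1 < 0 → local maximum
  f''(5) = 1 > 0 → local minimum

Critical points: x = 4 (local maximum); x = 5 (local minimum)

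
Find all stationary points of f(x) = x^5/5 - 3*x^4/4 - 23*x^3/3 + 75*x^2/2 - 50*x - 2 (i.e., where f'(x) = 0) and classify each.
f'(x) = x^4 - 3*x^3 - 23*x^2 + 75*x - 50

Solve f'(x) = 0:
  Factor: x^4 - 3*x^3 - 23*x^2 + 75*x - 50 = (x - 5)*(x - 2)*(x - 1)*(x + 5) = 0.
  ⇒ x = -5, 1, 2, 5

f''(x) = 4*x^3 - 9*x^2 - 46*x + 75
Second-derivative test at each critical point:
  f''(-5) = -420 < 0 → local maximum
  f''(1) = 24 > 0 → local minimum
  f''(2) = -21 < 0 → local maximum
  f''(5) = 120 > 0 → local minimum

Critical points: x = -5 (local maximum); x = 1 (local minimum); x = 2 (local maximum); x = 5 (local minimum)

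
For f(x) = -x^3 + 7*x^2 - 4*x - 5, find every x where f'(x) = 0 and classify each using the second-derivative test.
f'(x) = -3*x^2 + 14*x - 4

Solve f'(x) = 0:
  3*x^2 - 14*x + 4 = 0 has no rational roots; quadratic formula: x = (14 ± √148)/6.
  ⇒ x = 7/3 - sqrt(37)/3 ≈ 0.3057, sqrt(37)/3 + 7/3 ≈ 4.3609

f''(x) = 14 - 6*x
Second-derivative test at each critical point:
  f''(0.3057) = 12.1655 > 0 → local minimum
  f''(4.3609) = -12.1655 < 0 → local maximum

Critical points: x = 7/3 - sqrt(37)/3 ≈ 0.3057 (local minimum); x = sqrt(37)/3 + 7/3 ≈ 4.3609 (local maximum)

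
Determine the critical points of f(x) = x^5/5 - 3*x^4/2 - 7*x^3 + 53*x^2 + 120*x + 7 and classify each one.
f'(x) = x^4 - 6*x^3 - 21*x^2 + 106*x + 120

Solve f'(x) = 0:
  Factor: x^4 - 6*x^3 - 21*x^2 + 106*x + 120 = (x - 6)*(x - 5)*(x + 1)*(x + 4) = 0.
  ⇒ x = -4, -1, 5, 6

f''(x) = 4*x^3 - 18*x^2 - 42*x + 106
Second-derivative test at each critical point:
  f''(-4) = -270 < 0 → local maximum
  f''(-1) = 126 > 0 → local minimum
  f''(5) = -54 < 0 → local maximum
  f''(6) = 70 > 0 → local minimum

Critical points: x = -4 (local maximum); x = -1 (local minimum); x = 5 (local maximum); x = 6 (local minimum)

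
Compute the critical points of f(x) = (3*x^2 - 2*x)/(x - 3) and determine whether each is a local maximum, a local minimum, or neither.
f'(x) = 3*(x^2 - 6*x + 2)/(x^2 - 6*x + 9)

Solve f'(x) = 0:
  f'(x) = 3*(x^2 - 6*x + 2)/(x - 3)^2; the denominator is positive wherever f is defined, so f'(x) = 0 ⇔ 3*x^2 - 18*x + 6 = 0.
  Factor: 3*x^2 - 18*x + 6 = 3*(x^2 - 6*x + 2); x^2 - 6*x + 2 = 0 has no rational roots; quadratic formula: x = (6 ± √28)/2.
  ⇒ x = 3 - sqrt(7) ≈ 0.3542, sqrt(7) + 3 ≈ 5.6458

f''(x) = 42/(x^3 - 9*x^2 + 27*x - 27)
Second-derivative test at each critical point:
  f''(0.3542) = -2.2678 < 0 → local maximum
  f''(5.6458) = 2.2678 > 0 → local minimum

Critical points: x = 3 - sqrt(7) ≈ 0.3542 (local maximum); x = sqrt(7) + 3 ≈ 5.6458 (local minimum)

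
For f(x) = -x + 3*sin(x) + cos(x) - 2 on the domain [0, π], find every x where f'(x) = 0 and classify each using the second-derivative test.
f'(x) = -sin(x) + 3*cos(x) - 1

Solve f'(x) = 0 on [0, π]:
  f'(x) = 0 ⇔ -sin(x) + 3*cos(x) = 1. Write the left side as R·cos(x + φ) with R = √(3² + 1²) = sqrt(10), cos φ = 3*sqrt(10)/10, sin φ = sqrt(10)/10; then cos(x + φ) = sqrt(10)/10. Solve for x and keep the solutions lying in [0, π].
  ⇒ x = atan(4/3) ≈ 0.9273

f''(x) = -3*sin(x) - cos(x)
Second-derivative test at each critical point:
  f''(0.9273) = -3 < 0 → local maximum

Critical points: x = atan(4/3) ≈ 0.9273 (local maximum)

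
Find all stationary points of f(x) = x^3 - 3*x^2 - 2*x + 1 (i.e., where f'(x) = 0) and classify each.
f'(x) = 3*x^2 - 6*x - 2

Solve f'(x) = 0:
  3*x^2 - 6*x - 2 = 0 has no rational roots; quadratic formula: x = (6 ± √60)/6.
  ⇒ x = 1 - sqrt(15)/3 ≈ -0.2910, 1 + sqrt(15)/3 ≈ 2.2910

f''(x) = 6*x - 6
Second-derivative test at each critical point:
  f''(-0.2910) = -7.7460 < 0 → local maximum
  f''(2.2910) = 7.7460 > 0 → local minimum

Critical points: x = 1 - sqrt(15)/3 ≈ -0.2910 (local maximum); x = 1 + sqrt(15)/3 ≈ 2.2910 (local minimum)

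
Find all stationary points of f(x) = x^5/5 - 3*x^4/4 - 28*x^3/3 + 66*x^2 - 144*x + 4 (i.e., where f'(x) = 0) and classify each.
f'(x) = x^4 - 3*x^3 - 28*x^2 + 132*x - 144

Solve f'(x) = 0:
  Factor: x^4 - 3*x^3 - 28*x^2 + 132*x - 144 = (x - 4)*(x - 3)*(x - 2)*(x + 6) = 0.
  ⇒ x = -6, 2, 3, 4

f''(x) = 4*x^3 - 9*x^2 - 56*x + 132
Second-derivative test at each critical point:
  f''(-6) = -720 < 0 → local maximum
  f''(2) = 16 > 0 → local minimum
  f''(3) = -9 < 0 → local maximum
  f''(4) = 20 > 0 → local minimum

Critical points: x = -6 (local maximum); x = 2 (local minimum); x = 3 (local maximum); x = 4 (local minimum)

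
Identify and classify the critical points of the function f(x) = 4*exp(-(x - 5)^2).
f'(x) = 8*(5 - x)*exp(-(x - 5)^2)

Solve f'(x) = 0:
  f'(x) = (40 - 8*x)·exp(-(x - 5)^2) and exp(-(x - 5)^2) > 0 for every x, so f'(x) = 0 ⇔ 40 - 8*x = 0.
  Factor: 40 - 8*x = -8*(x - 5) = 0.
  ⇒ x = 5

f''(x) = 8*(2*(x - 5)^2 - 1)*exp(-(x - 5)^2)
Second-derivative test at each critical point:
  f''(5) = -8 < 0 → local maximum

Critical points: x = 5 (local maximum)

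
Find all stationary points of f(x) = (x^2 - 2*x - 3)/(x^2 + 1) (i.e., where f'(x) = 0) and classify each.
f'(x) = 2*(x^2 + 4*x - 1)/(x^4 + 2*x^2 + 1)

Solve f'(x) = 0:
  f'(x) = 2*(x^2 + 4*x - 1)/(x^2 + 1)^2; the denominator is positive wherever f is defined, so f'(x) = 0 ⇔ 2*x^2 + 8*x - 2 = 0.
  Factor: 2*x^2 + 8*x - 2 = 2*(x^2 + 4*x - 1); x^2 + 4*x - 1 = 0 has no rational roots; quadratic formula: x = (-4 ± √20)/2.
  ⇒ x = -sqrt(5) - 2 ≈ -4.2361, -2 + sqrt(5) ≈ 0.2361

f''(x) = 4*(-x^3 - 6*x^2 + 3*x + 2)/(x^6 + 3*x^4 + 3*x^2 + 1)
Second-derivative test at each critical point:
  f''(-4.2361) = -0.0249 < 0 → local maximum
  f''(0.2361) = 8.0249 > 0 → local minimum

Critical points: x = -sqrt(5) - 2 ≈ -4.2361 (local maximum); x = -2 + sqrt(5) ≈ 0.2361 (local minimum)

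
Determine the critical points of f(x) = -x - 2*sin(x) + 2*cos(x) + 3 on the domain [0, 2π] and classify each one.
f'(x) = -2*sqrt(2)*sin(x + pi/4) - 1

Solve f'(x) = 0 on [0, 2π]:
  f'(x) = 0 ⇔ -2*sin(x) - 2*cos(x) = 1. Write the left side as R·cos(x + φ) with R = √((-2)² + 2²) = 2*sqrt(2), cos φ = -sqrt(2)/2, sin φ = sqrt(2)/2; then cos(x + φ) = sqrt(2)/4. Solve for x and keep the solutions lying in [0, 2π].
  ⇒ x = atan((-1 + sqrt(7))/(-sqrt(7) - 1)) + pi ≈ 2.7176, atan((-sqrt(7) - 1)/(-1 + sqrt(7))) + 2*pi ≈ 5.1364

f''(x) = -2*sqrt(2)*cos(x + pi/4)
Second-derivative test at each critical point:
  f''(2.7176) = 2.6458 > 0 → local minimum
  f''(5.1364) = -2.6458 < 0 → local maximum

Critical points: x = atan((-1 + sqrt(7))/(-sqrt(7) - 1)) + pi ≈ 2.7176 (local minimum); x = atan((-sqrt(7) - 1)/(-1 + sqrt(7))) + 2*pi ≈ 5.1364 (local maximum)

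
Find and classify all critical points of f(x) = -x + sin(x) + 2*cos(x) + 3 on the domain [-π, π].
f'(x) = -2*sin(x) + cos(x) - 1

Solve f'(x) = 0 on [-π, π]:
  f'(x) = 0 ⇔ -2*sin(x) + cos(x) = 1. Write the left side as R·cos(x + φ) with R = √(1² + 2²) = sqrt(5), cos φ = sqrt(5)/5, sin φ = 2*sqrt(5)/5; then cos(x + φ) = sqrt(5)/5. Solve for x and keep the solutions lying in [-π, π].
  ⇒ x = -pi + atan(4/3) ≈ -2.2143, 0

f''(x) = -sin(x) - 2*cos(x)
Second-derivative test at each critical point:
  f''(-2.2143) = 2 > 0 → local minimum
  f''(0) = -2 < 0 → local maximum

Critical points: x = -pi + atan(4/3) ≈ -2.2143 (local minimum); x = 0 (local maximum)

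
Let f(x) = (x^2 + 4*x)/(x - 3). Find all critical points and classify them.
f'(x) = (x^2 - 6*x - 12)/(x^2 - 6*x + 9)

Solve f'(x) = 0:
  f'(x) = (x^2 - 6*x - 12)/(x - 3)^2; the denominator is positive wherever f is defined, so f'(x) = 0 ⇔ x^2 - 6*x - 12 = 0.
  x^2 - 6*x - 12 = 0 has no rational roots; quadratic formula: x = (6 ± √84)/2.
  ⇒ x = 3 - sqrt(21) ≈ -1.5826, 3 + sqrt(21) ≈ 7.5826

f''(x) = 42/(x^3 - 9*x^2 + 27*x - 27)
Second-derivative test at each critical point:
  f''(-1.5826) = -0.4364 < 0 → local maximum
  f''(7.5826) = 0.4364 > 0 → local minimum

Critical points: x = 3 - sqrt(21) ≈ -1.5826 (local maximum); x = 3 + sqrt(21) ≈ 7.5826 (local minimum)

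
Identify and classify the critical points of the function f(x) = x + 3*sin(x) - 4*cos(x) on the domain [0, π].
f'(x) = 4*sin(x) + 3*cos(x) + 1

Solve f'(x) = 0 on [0, π]:
  f'(x) = 0 ⇔ 4*sin(x) + 3*cos(x) = -1. Write the left side as R·cos(x + φ) with R = √(3² + (-4)²) = 5, cos φ = 3/5, sin φ = -4/5; then cos(x + φ) = -1/5. Solve for x and keep the solutions lying in [0, π].
  ⇒ x = atan((-4 + 6*sqrt(6))/(-8*sqrt(6) - 3)) + pi ≈ 2.6994

f''(x) = -3*sin(x) + 4*cos(x)
Second-derivative test at each critical point:
  f''(2.6994) = -4.8990 < 0 → local maximum

Critical points: x = atan((-4 + 6*sqrt(6))/(-8*sqrt(6) - 3)) + pi ≈ 2.6994 (local maximum)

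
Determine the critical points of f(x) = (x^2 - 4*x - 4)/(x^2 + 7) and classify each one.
f'(x) = 2*(2*x^2 + 11*x - 14)/(x^4 + 14*x^2 + 49)

Solve f'(x) = 0:
  f'(x) = 2*(2*x^2 + 11*x - 14)/(x^2 + 7)^2; the denominator is positive wherever f is defined, so f'(x) = 0 ⇔ 4*x^2 + 22*x - 28 = 0.
  Factor: 4*x^2 + 22*x - 28 = 2*(2*x^2 + 11*x - 14); 2*x^2 + 11*x - 14 = 0 has no rational roots; quadratic formula: x = (-11 ± √233)/4.
  ⇒ x = -sqrt(233)/4 - 11/4 ≈ -6.5661, -11/4 + sqrt(233)/4 ≈ 1.0661

f''(x) = 2*(-4*x^3 - 33*x^2 + 84*x + 77)/(x^6 + 21*x^4 + 147*x^2 + 343)
Second-derivative test at each critical point:
  f''(-6.5661) = -0.0122 < 0 → local maximum
  f''(1.0661) = 0.4611 > 0 → local minimum

Critical points: x = -sqrt(233)/4 - 11/4 ≈ -6.5661 (local maximum); x = -11/4 + sqrt(233)/4 ≈ 1.0661 (local minimum)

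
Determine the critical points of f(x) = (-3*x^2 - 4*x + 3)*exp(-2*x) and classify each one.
f'(x) = 2*(3*x^2 + x - 5)*exp(-2*x)

Solve f'(x) = 0:
  f'(x) = (6*x^2 + 2*x - 10)·exp(-2*x) and exp(-2*x) > 0 for every x, so f'(x) = 0 ⇔ 6*x^2 + 2*x - 10 = 0.
  Factor: 6*x^2 + 2*x - 10 = 2*(3*x^2 + x - 5); 3*x^2 + x - 5 = 0 has no rational roots; quadratic formula: x = (-1 ± √61)/6.
  ⇒ x = -sqrt(61)/6 - 1/6 ≈ -1.4684, -1/6 + sqrt(61)/6 ≈ 1.1350

f''(x) = 2*(-6*x^2 + 4*x + 11)*exp(-2*x)
Second-derivative test at each critical point:
  f''(-1.4684) = -294.5162 < 0 → local maximum
  f''(1.1350) = 1.6137 > 0 → local minimum

Critical points: x = -sqrt(61)/6 - 1/6 ≈ -1.4684 (local maximum); x = -1/6 + sqrt(61)/6 ≈ 1.1350 (local minimum)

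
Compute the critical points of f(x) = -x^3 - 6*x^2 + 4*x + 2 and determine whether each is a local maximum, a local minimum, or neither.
f'(x) = -3*x^2 - 12*x + 4

Solve f'(x) = 0:
  3*x^2 + 12*x - 4 = 0 has no rational roots; quadratic formula: x = (-12 ± √192)/6.
  ⇒ x = -4*sqrt(3)/3 - 2 ≈ -4.3094, -2 + 4*sqrt(3)/3 ≈ 0.3094

f''(x) = -6*x - 12
Second-derivative test at each critical point:
  f''(-4.3094) = 13.8564 > 0 → local minimum
  f''(0.3094) = -13.8564 < 0 → local maximum

Critical points: x = -4*sqrt(3)/3 - 2 ≈ -4.3094 (local minimum); x = -2 + 4*sqrt(3)/3 ≈ 0.3094 (local maximum)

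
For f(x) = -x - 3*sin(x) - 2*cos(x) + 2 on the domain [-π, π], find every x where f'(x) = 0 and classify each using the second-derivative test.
f'(x) = 2*sin(x) - 3*cos(x) - 1

Solve f'(x) = 0 on [-π, π]:
  f'(x) = 0 ⇔ 2*sin(x) - 3*cos(x) = 1. Write the left side as R·cos(x + φ) with R = √((-3)² + (-2)²) = sqrt(13), cos φ = -3*sqrt(13)/13, sin φ = -2*sqrt(13)/13; then cos(x + φ) = sqrt(13)/13. Solve for x and keep the solutions lying in [-π, π].
  ⇒ x = -pi + atan((2 - 6*sqrt(3))/(-4*sqrt(3) - 3)) ≈ -2.4398, atan((2 + 6*sqrt(3))/(-3 + 4*sqrt(3))) ≈ 1.2638

f''(x) = 3*sin(x) + 2*cos(x)
Second-derivative test at each critical point:
  f''(-2.4398) = -3.4641 < 0 → local maximum
  f''(1.2638) = 3.4641 > 0 → local minimum

Critical points: x = -pi + atan((2 - 6*sqrt(3))/(-4*sqrt(3) - 3)) ≈ -2.4398 (local maximum); x = atan((2 + 6*sqrt(3))/(-3 + 4*sqrt(3))) ≈ 1.2638 (local minimum)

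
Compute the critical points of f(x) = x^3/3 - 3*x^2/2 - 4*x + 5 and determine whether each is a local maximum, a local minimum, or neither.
f'(x) = x^2 - 3*x - 4

Solve f'(x) = 0:
  Factor: x^2 - 3*x - 4 = (x - 4)*(x + 1) = 0.
  ⇒ x = -1, 4

f''(x) = 2*x - 3
Second-derivative test at each critical point:
  f''(-1) = -5 < 0 → local maximum
  f''(4) = 5 > 0 → local minimum

Critical points: x = -1 (local maximum); x = 4 (local minimum)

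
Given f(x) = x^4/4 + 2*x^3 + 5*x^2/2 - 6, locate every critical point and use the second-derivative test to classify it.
f'(x) = x*(x^2 + 6*x + 5)

Solve f'(x) = 0:
  Factor: x^3 + 6*x^2 + 5*x = x*(x + 1)*(x + 5) = 0.
  ⇒ x = -5, -1, 0

f''(x) = 3*x^2 + 12*x + 5
Second-derivative test at each critical point:
  f''(-5) = 20 > 0 → local minimum
  f''(-1) = -4 < 0 → local maximum
  f''(0) = 5 > 0 → local minimum

Critical points: x = -5 (local minimum); x = -1 (local maximum); x = 0 (local minimum)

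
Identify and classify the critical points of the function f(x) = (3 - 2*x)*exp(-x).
f'(x) = (2*x - 5)*exp(-x)

Solve f'(x) = 0:
  f'(x) = (2*x - 5)·exp(-x) and exp(-x) > 0 for every x, so f'(x) = 0 ⇔ 2*x - 5 = 0.
  2*x - 5 = 0.
  ⇒ x = 5/2

f''(x) = (7 - 2*x)*exp(-x)
Second-derivative test at each critical point:
  f''(5/2) = 0.1642 > 0 → local minimum

Critical points: x = 5/2 (local minimum)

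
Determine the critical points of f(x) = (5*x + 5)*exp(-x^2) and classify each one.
f'(x) = 5*(-2*x*(x + 1) + 1)*exp(-x^2)

Solve f'(x) = 0:
  f'(x) = (-10*x^2 - 10*x + 5)·exp(-x^2) and exp(-x^2) > 0 for every x, so f'(x) = 0 ⇔ -10*x^2 - 10*x + 5 = 0.
  Factor: -10*x^2 - 10*x + 5 = -5*(2*x^2 + 2*x - 1); 2*x^2 + 2*x - 1 = 0 has no rational roots; quadratic formula: x = (-2 ± √12)/4.
  ⇒ x = -sqrt(3)/2 - 1/2 ≈ -1.3660, -1/2 + sqrt(3)/2 ≈ 0.3660

f''(x) = 10*(2*x^2*(x + 1) - 3*x - 1)*exp(-x^2)
Second-derivative test at each critical point:
  f''(-1.3660) = 2.6801 > 0 → local minimum
  f''(0.3660) = -15.1487 < 0 → local maximum

Critical points: x = -sqrt(3)/2 - 1/2 ≈ -1.3660 (local minimum); x = -1/2 + sqrt(3)/2 ≈ 0.3660 (local maximum)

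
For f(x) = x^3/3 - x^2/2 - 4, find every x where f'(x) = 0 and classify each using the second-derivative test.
f'(x) = x*(x - 1)

Solve f'(x) = 0:
  Factor: x^2 - x = x*(x - 1) = 0.
  ⇒ x = 0, 1

f''(x) = 2*x - 1
Second-derivative test at each critical point:
  f''(0) = -1 < 0 → local maximum
  f''(1) = 1 > 0 → local minimum

Critical points: x = 0 (local maximum); x = 1 (local minimum)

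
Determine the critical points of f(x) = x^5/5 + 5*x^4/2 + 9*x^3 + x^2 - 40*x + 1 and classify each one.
f'(x) = x^4 + 10*x^3 + 27*x^2 + 2*x - 40

Solve f'(x) = 0:
  Factor: x^4 + 10*x^3 + 27*x^2 + 2*x - 40 = (x - 1)*(x + 2)*(x + 4)*(x + 5) = 0.
  ⇒ x = -5, -4, -2, 1

f''(x) = 4*x^3 + 30*x^2 + 54*x + 2
Second-derivative test at each critical point:
  f''(-5) = -18 < 0 → local maximum
  f''(-4) = 10 > 0 → local minimum
  f''(-2) = -18 < 0 → local maximum
  f''(1) = 90 > 0 → local minimum

Critical points: x = -5 (local maximum); x = -4 (local minimum); x = -2 (local maximum); x = 1 (local minimum)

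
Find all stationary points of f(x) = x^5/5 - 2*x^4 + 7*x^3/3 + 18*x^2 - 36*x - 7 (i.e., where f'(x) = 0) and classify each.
f'(x) = x^4 - 8*x^3 + 7*x^2 + 36*x - 36

Solve f'(x) = 0:
  Factor: x^4 - 8*x^3 + 7*x^2 + 36*x - 36 = (x - 6)*(x - 3)*(x - 1)*(x + 2) = 0.
  ⇒ x = -2, 1, 3, 6

f''(x) = 4*x^3 - 24*x^2 + 14*x + 36
Second-derivative test at each critical point:
  f''(-2) = -120 < 0 → local maximum
  f''(1) = 30 > 0 → local minimum
  f''(3) = -30 < 0 → local maximum
  f''(6) = 120 > 0 → local minimum

Critical points: x = -2 (local maximum); x = 1 (local minimum); x = 3 (local maximum); x = 6 (local minimum)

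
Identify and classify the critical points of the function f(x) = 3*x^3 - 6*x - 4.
f'(x) = 9*x^2 - 6

Solve f'(x) = 0:
  Factor: 9*x^2 - 6 = 3*(3*x^2 - 2); 3*x^2 - 2 = 0 has no rational roots; quadratic formula: x = (0 ± √24)/6.
  ⇒ x = -sqrt(6)/3 ≈ -0.8165, sqrt(6)/3 ≈ 0.8165

f''(x) = 18*x
Second-derivative test at each critical point:
  f''(-0.8165) = -14.6969 < 0 → local maximum
  f''(0.8165) = 14.6969 > 0 → local minimum

Critical points: x = -sqrt(6)/3 ≈ -0.8165 (local maximum); x = sqrt(6)/3 ≈ 0.8165 (local minimum)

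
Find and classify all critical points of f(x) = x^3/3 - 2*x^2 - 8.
f'(x) = x*(x - 4)

Solve f'(x) = 0:
  Factor: x^2 - 4*x = x*(x - 4) = 0.
  ⇒ x = 0, 4

f''(x) = 2*x - 4
Second-derivative test at each critical point:
  f''(0) = -4 < 0 → local maximum
  f''(4) = 4 > 0 → local minimum

Critical points: x = 0 (local maximum); x = 4 (local minimum)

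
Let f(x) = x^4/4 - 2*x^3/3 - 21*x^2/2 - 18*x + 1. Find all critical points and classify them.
f'(x) = x^3 - 2*x^2 - 21*x - 18

Solve f'(x) = 0:
  Factor: x^3 - 2*x^2 - 21*x - 18 = (x - 6)*(x + 1)*(x + 3) = 0.
  ⇒ x = -3, -1, 6

f''(x) = 3*x^2 - 4*x - 21
Second-derivative test at each critical point:
  f''(-3) = 18 > 0 → local minimum
  f''(-1) = -14 < 0 → local maximum
  f''(6) = 63 > 0 → local minimum

Critical points: x = -3 (local minimum); x = -1 (local maximum); x = 6 (local minimum)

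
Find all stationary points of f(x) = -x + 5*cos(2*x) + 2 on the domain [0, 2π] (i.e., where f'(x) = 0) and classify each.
f'(x) = -10*sin(2*x) - 1

Solve f'(x) = 0 on [0, 2π]:
  f'(x) = 0 ⇔ sin(2*x) = -1/10, i.e. 2*x = arcsin(-1/10) + 2nπ or 2*x = π − arcsin(-1/10) + 2nπ; keep the solutions lying in [0, 2π].
  ⇒ x = asin(1/10)/2 + pi/2 ≈ 1.6209, pi - asin(1/10)/2 ≈ 3.0915, asin(1/10)/2 + 3*pi/2 ≈ 4.7625, -asin(1/10)/2 + 2*pi ≈ 6.2331

f''(x) = -20*cos(2*x)
Second-derivative test at each critical point:
  f''(1.6209) = 19.8997 > 0 → local minimum
  f''(3.0915) = -19.8997 < 0 → local maximum
  f''(4.7625) = 19.8997 > 0 → local minimum
  f''(6.2331) = -19.8997 < 0 → local maximum

Critical points: x = asin(1/10)/2 + pi/2 ≈ 1.6209 (local minimum); x = pi - asin(1/10)/2 ≈ 3.0915 (local maximum); x = asin(1/10)/2 + 3*pi/2 ≈ 4.7625 (local minimum); x = -asin(1/10)/2 + 2*pi ≈ 6.2331 (local maximum)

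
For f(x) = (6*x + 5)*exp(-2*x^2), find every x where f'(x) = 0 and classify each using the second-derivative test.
f'(x) = 2*(-2*x*(6*x + 5) + 3)*exp(-2*x^2)

Solve f'(x) = 0:
  f'(x) = (-24*x^2 - 20*x + 6)·exp(-2*x^2) and exp(-2*x^2) > 0 for every x, so f'(x) = 0 ⇔ -24*x^2 - 20*x + 6 = 0.
  Factor: -24*x^2 - 20*x + 6 = -2*(12*x^2 + 10*x - 3); 12*x^2 + 10*x - 3 = 0 has no rational roots; quadratic formula: x = (-10 ± √244)/24.
  ⇒ x = -sqrt(61)/12 - 5/12 ≈ -1.0675, -5/12 + sqrt(61)/12 ≈ 0.2342

f''(x) = 4*(4*x^2*(6*x + 5) - 18*x - 5)*exp(-2*x^2)
Second-derivative test at each critical point:
  f''(-1.0675) = 3.1980 > 0 → local minimum
  f''(0.2342) = -27.9955 < 0 → local maximum

Critical points: x = -sqrt(61)/12 - 5/12 ≈ -1.0675 (local minimum); x = -5/12 + sqrt(61)/12 ≈ 0.2342 (local maximum)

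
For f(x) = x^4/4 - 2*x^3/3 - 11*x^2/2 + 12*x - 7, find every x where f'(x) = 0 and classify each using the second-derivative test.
f'(x) = x^3 - 2*x^2 - 11*x + 12

Solve f'(x) = 0:
  Factor: x^3 - 2*x^2 - 11*x + 12 = (x - 4)*(x - 1)*(x + 3) = 0.
  ⇒ x = -3, 1, 4

f''(x) = 3*x^2 - 4*x - 11
Second-derivative test at each critical point:
  f''(-3) = 28 > 0 → local minimum
  f''(1) = -12 < 0 → local maximum
  f''(4) = 21 > 0 → local minimum

Critical points: x = -3 (local minimum); x = 1 (local maximum); x = 4 (local minimum)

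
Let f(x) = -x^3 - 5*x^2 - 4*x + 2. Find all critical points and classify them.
f'(x) = -3*x^2 - 10*x - 4

Solve f'(x) = 0:
  3*x^2 + 10*x + 4 = 0 has no rational roots; quadratic formula: x = (-10 ± √52)/6.
  ⇒ x = -5/3 - sqrt(13)/3 ≈ -2.8685, -5/3 + sqrt(13)/3 ≈ -0.4648

f''(x) = -6*x - 10
Second-derivative test at each critical point:
  f''(-2.8685) = 7.2111 > 0 → local minimum
  f''(-0.4648) = -7.2111 < 0 → local maximum

Critical points: x = -5/3 - sqrt(13)/3 ≈ -2.8685 (local minimum); x = -5/3 + sqrt(13)/3 ≈ -0.4648 (local maximum)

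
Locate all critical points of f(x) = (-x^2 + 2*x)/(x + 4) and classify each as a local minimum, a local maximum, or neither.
f'(x) = (-x^2 - 8*x + 8)/(x^2 + 8*x + 16)

Solve f'(x) = 0:
  f'(x) = -(x^2 + 8*x - 8)/(x + 4)^2; the denominator is positive wherever f is defined, so f'(x) = 0 ⇔ -x^2 - 8*x + 8 = 0.
  x^2 + 8*x - 8 = 0 has no rational roots; quadratic formula: x = (-8 ± √96)/2.
  ⇒ x = -2*sqrt(6) - 4 ≈ -8.8990, -4 + 2*sqrt(6) ≈ 0.8990

f''(x) = -48/(x^3 + 12*x^2 + 48*x + 64)
Second-derivative test at each critical point:
  f''(-8.8990) = 0.4082 > 0 → local minimum
  f''(0.8990) = -0.4082 < 0 → local maximum

Critical points: x = -2*sqrt(6) - 4 ≈ -8.8990 (local minimum); x = -4 + 2*sqrt(6) ≈ 0.8990 (local maximum)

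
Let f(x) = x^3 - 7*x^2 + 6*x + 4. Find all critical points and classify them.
f'(x) = 3*x^2 - 14*x + 6

Solve f'(x) = 0:
  3*x^2 - 14*x + 6 = 0 has no rational roots; quadratic formula: x = (14 ± √124)/6.
  ⇒ x = 7/3 - sqrt(31)/3 ≈ 0.4774, sqrt(31)/3 + 7/3 ≈ 4.1893

f''(x) = 6*x - 14
Second-derivative test at each critical point:
  f''(0.4774) = -11.1355 < 0 → local maximum
  f''(4.1893) = 11.1355 > 0 → local minimum

Critical points: x = 7/3 - sqrt(31)/3 ≈ 0.4774 (local maximum); x = sqrt(31)/3 + 7/3 ≈ 4.1893 (local minimum)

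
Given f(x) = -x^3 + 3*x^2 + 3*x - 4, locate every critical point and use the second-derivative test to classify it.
f'(x) = -3*x^2 + 6*x + 3

Solve f'(x) = 0:
  Factor: -3*x^2 + 6*x + 3 = -3*(x^2 - 2*x - 1); x^2 - 2*x - 1 = 0 has no rational roots; quadratic formula: x = (2 ± √8)/2.
  ⇒ x = 1 - sqrt(2) ≈ -0.4142, 1 + sqrt(2) ≈ 2.4142

f''(x) = 6 - 6*x
Second-derivative test at each critical point:
  f''(-0.4142) = 8.4853 > 0 → local minimum
  f''(2.4142) = -8.4853 < 0 → local maximum

Critical points: x = 1 - sqrt(2) ≈ -0.4142 (local minimum); x = 1 + sqrt(2) ≈ 2.4142 (local maximum)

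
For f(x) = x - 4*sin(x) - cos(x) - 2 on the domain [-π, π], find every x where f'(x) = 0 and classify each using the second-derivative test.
f'(x) = sin(x) - 4*cos(x) + 1

Solve f'(x) = 0 on [-π, π]:
  f'(x) = 0 ⇔ sin(x) - 4*cos(x) = -1. Write the left side as R·cos(x + φ) with R = √((-4)² + (-1)²) = sqrt(17), cos φ = -4*sqrt(17)/17, sin φ = -sqrt(17)/17; then cos(x + φ) = -sqrt(17)/17. Solve for x and keep the solutions lying in [-π, π].
  ⇒ x = -pi/2 ≈ -1.5708, atan(15/8) ≈ 1.0808

f''(x) = 4*sin(x) + cos(x)
Second-derivative test at each critical point:
  f''(-1.5708) = -4 < 0 → local maximum
  f''(1.0808) = 4 > 0 → local minimum

Critical points: x = -pi/2 ≈ -1.5708 (local maximum); x = atan(15/8) ≈ 1.0808 (local minimum)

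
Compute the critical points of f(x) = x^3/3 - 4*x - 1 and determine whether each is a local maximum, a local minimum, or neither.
f'(x) = x^2 - 4

Solve f'(x) = 0:
  Factor: x^2 - 4 = (x - 2)*(x + 2) = 0.
  ⇒ x = -2, 2

f''(x) = 2*x
Second-derivative test at each critical point:
  f''(-2) = -4 < 0 → local maximum
  f''(2) = 4 > 0 → local minimum

Critical points: x = -2 (local maximum); x = 2 (local minimum)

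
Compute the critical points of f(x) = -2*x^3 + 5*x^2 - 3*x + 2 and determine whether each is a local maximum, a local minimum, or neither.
f'(x) = -6*x^2 + 10*x - 3

Solve f'(x) = 0:
  6*x^2 - 10*x + 3 = 0 has no rational roots; quadratic formula: x = (10 ± √28)/12.
  ⇒ x = 5/6 - sqrt(7)/6 ≈ 0.3924, sqrt(7)/6 + 5/6 ≈ 1.2743

f''(x) = 10 - 12*x
Second-derivative test at each critical point:
  f''(0.3924) = 5.2915 > 0 → local minimum
  f''(1.2743) = -5.2915 < 0 → local maximum

Critical points: x = 5/6 - sqrt(7)/6 ≈ 0.3924 (local minimum); x = sqrt(7)/6 + 5/6 ≈ 1.2743 (local maximum)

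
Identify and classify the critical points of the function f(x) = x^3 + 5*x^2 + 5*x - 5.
f'(x) = 3*x^2 + 10*x + 5

Solve f'(x) = 0:
  3*x^2 + 10*x + 5 = 0 has no rational roots; quadratic formula: x = (-10 ± √40)/6.
  ⇒ x = -5/3 - sqrt(10)/3 ≈ -2.7208, -5/3 + sqrt(10)/3 ≈ -0.6126

f''(x) = 6*x + 10
Second-derivative test at each critical point:
  f''(-2.7208) = -6.3246 < 0 → local maximum
  f''(-0.6126) = 6.3246 > 0 → local minimum

Critical points: x = -5/3 - sqrt(10)/3 ≈ -2.7208 (local maximum); x = -5/3 + sqrt(10)/3 ≈ -0.6126 (local minimum)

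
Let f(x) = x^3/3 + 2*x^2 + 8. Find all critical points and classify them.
f'(x) = x*(x + 4)

Solve f'(x) = 0:
  Factor: x^2 + 4*x = x*(x + 4) = 0.
  ⇒ x = -4, 0

f''(x) = 2*x + 4
Second-derivative test at each critical point:
  f''(-4) = -4 < 0 → local maximum
  f''(0) = 4 > 0 → local minimum

Critical points: x = -4 (local maximum); x = 0 (local minimum)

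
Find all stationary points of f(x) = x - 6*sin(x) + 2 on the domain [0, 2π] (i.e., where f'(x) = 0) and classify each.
f'(x) = 1 - 6*cos(x)

Solve f'(x) = 0 on [0, 2π]:
  f'(x) = 0 ⇔ cos(x) = 1/6, i.e. x = ±arccos(1/6) + 2nπ; keep the solutions lying in [0, 2π].
  ⇒ x = acos(1/6) ≈ 1.4033, -acos(1/6) + 2*pi ≈ 4.8798

f''(x) = 6*sin(x)
Second-derivative test at each critical point:
  f''(1.4033) = 5.9161 > 0 → local minimum
  f''(4.8798) = -5.9161 < 0 → local maximum

Critical points: x = acos(1/6) ≈ 1.4033 (local minimum); x = -acos(1/6) + 2*pi ≈ 4.8798 (local maximum)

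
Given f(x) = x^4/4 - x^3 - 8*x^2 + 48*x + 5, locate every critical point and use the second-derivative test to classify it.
f'(x) = x^3 - 3*x^2 - 16*x + 48

Solve f'(x) = 0:
  Factor: x^3 - 3*x^2 - 16*x + 48 = (x - 4)*(x - 3)*(x + 4) = 0.
  ⇒ x = -4, 3, 4

f''(x) = 3*x^2 - 6*x - 16
Second-derivative test at each critical point:
  f''(-4) = 56 > 0 → local minimum
  f''(3) = -7 < 0 → local maximum
  f''(4) = 8 > 0 → local minimum

Critical points: x = -4 (local minimum); x = 3 (local maximum); x = 4 (local minimum)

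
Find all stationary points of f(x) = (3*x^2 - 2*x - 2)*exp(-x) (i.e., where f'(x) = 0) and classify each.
f'(x) = x*(8 - 3*x)*exp(-x)

Solve f'(x) = 0:
  f'(x) = (-3*x^2 + 8*x)·exp(-x) and exp(-x) > 0 for every x, so f'(x) = 0 ⇔ -3*x^2 + 8*x = 0.
  Factor: -3*x^2 + 8*x = -x*(3*x - 8) = 0.
  ⇒ x = 0, 8/3

f''(x) = (3*x^2 - 14*x + 8)*exp(-x)
Second-derivative test at each critical point:
  f''(0) = 8 > 0 → local minimum
  f''(8/3) = -0.5559 < 0 → local maximum

Critical points: x = 0 (local minimum); x = 8/3 (local maximum)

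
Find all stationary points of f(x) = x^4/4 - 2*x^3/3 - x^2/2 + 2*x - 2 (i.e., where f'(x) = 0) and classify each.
f'(x) = x^3 - 2*x^2 - x + 2

Solve f'(x) = 0:
  Factor: x^3 - 2*x^2 - x + 2 = (x - 2)*(x - 1)*(x + 1) = 0.
  ⇒ x = -1, 1, 2

f''(x) = 3*x^2 - 4*x - 1
Second-derivative test at each critical point:
  f''(-1) = 6 > 0 → local minimum
  f''(1) = -2 < 0 → local maximum
  f''(2) = 3 > 0 → local minimum

Critical points: x = -1 (local minimum); x = 1 (local maximum); x = 2 (local minimum)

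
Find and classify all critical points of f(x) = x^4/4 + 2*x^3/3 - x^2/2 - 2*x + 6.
f'(x) = x^3 + 2*x^2 - x - 2

Solve f'(x) = 0:
  Factor: x^3 + 2*x^2 - x - 2 = (x - 1)*(x + 1)*(x + 2) = 0.
  ⇒ x = -2, -1, 1

f''(x) = 3*x^2 + 4*x - 1
Second-derivative test at each critical point:
  f''(-2) = 3 > 0 → local minimum
  f''(-1) = -2 < 0 → local maximum
  f''(1) = 6 > 0 → local minimum

Critical points: x = -2 (local minimum); x = -1 (local maximum); x = 1 (local minimum)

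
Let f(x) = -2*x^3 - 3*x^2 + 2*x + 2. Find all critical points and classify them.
f'(x) = -6*x^2 - 6*x + 2

Solve f'(x) = 0:
  Factor: -6*x^2 - 6*x + 2 = -2*(3*x^2 + 3*x - 1); 3*x^2 + 3*x - 1 = 0 has no rational roots; quadratic formula: x = (-3 ± √21)/6.
  ⇒ x = -sqrt(21)/6 - 1/2 ≈ -1.2638, -1/2 + sqrt(21)/6 ≈ 0.2638

f''(x) = -12*x - 6
Second-derivative test at each critical point:
  f''(-1.2638) = 9.1652 > 0 → local minimum
  f''(0.2638) = -9.1652 < 0 → local maximum

Critical points: x = -sqrt(21)/6 - 1/2 ≈ -1.2638 (local minimum); x = -1/2 + sqrt(21)/6 ≈ 0.2638 (local maximum)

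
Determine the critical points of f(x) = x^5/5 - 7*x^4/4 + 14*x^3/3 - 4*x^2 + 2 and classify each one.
f'(x) = x*(x^3 - 7*x^2 + 14*x - 8)

Solve f'(x) = 0:
  Factor: x^4 - 7*x^3 + 14*x^2 - 8*x = x*(x - 4)*(x - 2)*(x - 1) = 0.
  ⇒ x = 0, 1, 2, 4

f''(x) = 4*x^3 - 21*x^2 + 28*x - 8
Second-derivative test at each critical point:
  f''(0) = -8 < 0 → local maximum
  f''(1) = 3 > 0 → local minimum
  f''(2) = -4 < 0 → local maximum
  f''(4) = 24 > 0 → local minimum

Critical points: x = 0 (local maximum); x = 1 (local minimum); x = 2 (local maximum); x = 4 (local minimum)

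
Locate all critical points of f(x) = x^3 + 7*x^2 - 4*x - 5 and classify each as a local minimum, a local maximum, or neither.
f'(x) = 3*x^2 + 14*x - 4

Solve f'(x) = 0:
  3*x^2 + 14*x - 4 = 0 has no rational roots; quadratic formula: x = (-14 ± √244)/6.
  ⇒ x = -sqrt(61)/3 - 7/3 ≈ -4.9367, -7/3 + sqrt(61)/3 ≈ 0.2701

f''(x) = 6*x + 14
Second-derivative test at each critical point:
  f''(-4.9367) = -15.6205 < 0 → local maximum
  f''(0.2701) = 15.6205 > 0 → local minimum

Critical points: x = -sqrt(61)/3 - 7/3 ≈ -4.9367 (local maximum); x = -7/3 + sqrt(61)/3 ≈ 0.2701 (local minimum)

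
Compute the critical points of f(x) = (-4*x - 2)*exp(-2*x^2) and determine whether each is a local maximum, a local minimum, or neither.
f'(x) = 4*(2*x*(2*x + 1) - 1)*exp(-2*x^2)

Solve f'(x) = 0:
  f'(x) = (16*x^2 + 8*x - 4)·exp(-2*x^2) and exp(-2*x^2) > 0 for every x, so f'(x) = 0 ⇔ 16*x^2 + 8*x - 4 = 0.
  Factor: 16*x^2 + 8*x - 4 = 4*(4*x^2 + 2*x - 1); 4*x^2 + 2*x - 1 = 0 has no rational roots; quadratic formula: x = (-2 ± √20)/8.
  ⇒ x = -sqrt(5)/4 - 1/4 ≈ -0.8090, -1/4 + sqrt(5)/4 ≈ 0.3090

f''(x) = 8*(-8*x^3 - 4*x^2 + 6*x + 1)*exp(-2*x^2)
Second-derivative test at each critical point:
  f''(-0.8090) = -4.8314 < 0 → local maximum
  f''(0.3090) = 14.7786 > 0 → local minimum

Critical points: x = -sqrt(5)/4 - 1/4 ≈ -0.8090 (local maximum); x = -1/4 + sqrt(5)/4 ≈ 0.3090 (local minimum)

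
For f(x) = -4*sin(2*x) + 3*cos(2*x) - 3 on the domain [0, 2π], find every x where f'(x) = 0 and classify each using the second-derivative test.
f'(x) = -6*sin(2*x) - 8*cos(2*x)

Solve f'(x) = 0 on [0, 2π]:
  f'(x) = 0 ⇔ -4*cos(2*x) = 3*sin(2*x) ⇔ tan(2*x) = -4/3, i.e. 2*x = arctan(-4/3) + nπ; keep the solutions lying in [0, 2π].
  ⇒ x = -atan(4/3)/2 + pi/2 ≈ 1.1071, pi - atan(4/3)/2 ≈ 2.6779, -atan(4/3)/2 + 3*pi/2 ≈ 4.2487, -atan(4/3)/2 + 2*pi ≈ 5.8195

f''(x) = 16*sin(2*x) - 12*cos(2*x)
Second-derivative test at each critical point:
  f''(1.1071) = 20 > 0 → local minimum
  f''(2.6779) = -20 < 0 → local maximum
  f''(4.2487) = 20 > 0 → local minimum
  f''(5.8195) = -20 < 0 → local maximum

Critical points: x = -atan(4/3)/2 + pi/2 ≈ 1.1071 (local minimum); x = pi - atan(4/3)/2 ≈ 2.6779 (local maximum); x = -atan(4/3)/2 + 3*pi/2 ≈ 4.2487 (local minimum); x = -atan(4/3)/2 + 2*pi ≈ 5.8195 (local maximum)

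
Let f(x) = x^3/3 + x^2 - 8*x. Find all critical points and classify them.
f'(x) = x^2 + 2*x - 8

Solve f'(x) = 0:
  Factor: x^2 + 2*x - 8 = (x - 2)*(x + 4) = 0.
  ⇒ x = -4, 2

f''(x) = 2*x + 2
Second-derivative test at each critical point:
  f''(-4) = -6 < 0 → local maximum
  f''(2) = 6 > 0 → local minimum

Critical points: x = -4 (local maximum); x = 2 (local minimum)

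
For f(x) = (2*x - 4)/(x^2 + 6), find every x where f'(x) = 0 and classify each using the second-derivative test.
f'(x) = 2*(x^2 - 2*x*(x - 2) + 6)/(x^2 + 6)^2

Solve f'(x) = 0:
  f'(x) = -2*(x^2 - 4*x - 6)/(x^2 + 6)^2; the denominator is positive wherever f is defined, so f'(x) = 0 ⇔ -2*x^2 + 8*x + 12 = 0.
  Factor: -2*x^2 + 8*x + 12 = -2*(x^2 - 4*x - 6); x^2 - 4*x - 6 = 0 has no rational roots; quadratic formula: x = (4 ± √40)/2.
  ⇒ x = 2 - sqrt(10) ≈ -1.1623, 2 + sqrt(10) ≈ 5.1623

f''(x) = 4*(4*x^2*(x - 2) + (2 - 3*x)*(x^2 + 6))/(x^2 + 6)^3
Second-derivative test at each critical point:
  f''(-1.1623) = 0.2341 > 0 → local minimum
  f''(5.1623) = -0.0119 < 0 → local maximum

Critical points: x = 2 - sqrt(10) ≈ -1.1623 (local minimum); x = 2 + sqrt(10) ≈ 5.1623 (local maximum)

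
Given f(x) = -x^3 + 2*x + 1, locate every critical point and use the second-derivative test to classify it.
f'(x) = 2 - 3*x^2

Solve f'(x) = 0:
  3*x^2 - 2 = 0 has no rational roots; quadratic formula: x = (0 ± √24)/6.
  ⇒ x = -sqrt(6)/3 ≈ -0.8165, sqrt(6)/3 ≈ 0.8165

f''(x) = -6*x
Second-derivative test at each critical point:
  f''(-0.8165) = 4.8990 > 0 → local minimum
  f''(0.8165) = -4.8990 < 0 → local maximum

Critical points: x = -sqrt(6)/3 ≈ -0.8165 (local minimum); x = sqrt(6)/3 ≈ 0.8165 (local maximum)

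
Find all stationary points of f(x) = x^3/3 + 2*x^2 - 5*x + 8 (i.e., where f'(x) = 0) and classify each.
f'(x) = x^2 + 4*x - 5

Solve f'(x) = 0:
  Factor: x^2 + 4*x - 5 = (x - 1)*(x + 5) = 0.
  ⇒ x = -5, 1

f''(x) = 2*x + 4
Second-derivative test at each critical point:
  f''(-5) = -6 < 0 → local maximum
  f''(1) = 6 > 0 → local minimum

Critical points: x = -5 (local maximum); x = 1 (local minimum)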